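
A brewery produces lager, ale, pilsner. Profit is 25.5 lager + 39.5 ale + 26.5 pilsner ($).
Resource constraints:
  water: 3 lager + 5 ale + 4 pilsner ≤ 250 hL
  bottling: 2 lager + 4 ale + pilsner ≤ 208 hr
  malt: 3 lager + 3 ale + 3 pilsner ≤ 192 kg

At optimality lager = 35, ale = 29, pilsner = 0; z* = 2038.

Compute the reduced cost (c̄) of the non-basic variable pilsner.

-6

Binding: water and malt. Non-binding: bottling (22 unused).
By complementary slackness, y = 0 for the non-binding constraint.
The binding rows give the dual system: 3·y_water + 3·y_malt = 25.5 and 5·y_water + 3·y_malt = 39.5.
→ y_water = 7 and y_malt = 1.5.
Reduced cost of pilsner: c₃ − yᵀa₃ = 26.5 − (7·4 + 1.5·3) = 26.5 − 32.5 = -6.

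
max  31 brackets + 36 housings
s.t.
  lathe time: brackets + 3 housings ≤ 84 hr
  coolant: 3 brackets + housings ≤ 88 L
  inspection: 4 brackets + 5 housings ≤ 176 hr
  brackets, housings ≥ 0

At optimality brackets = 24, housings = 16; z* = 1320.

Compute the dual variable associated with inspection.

Binding: coolant and inspection. Non-binding: lathe time (12 unused).
By complementary slackness, y = 0 for the non-binding constraint.
The binding rows give the dual system: 3·y_coolant + 4·y_inspection = 31 and 1·y_coolant + 5·y_inspection = 36.
→ y_coolant = 1 and y_inspection = 7.
Shadow price of inspection = 7.

7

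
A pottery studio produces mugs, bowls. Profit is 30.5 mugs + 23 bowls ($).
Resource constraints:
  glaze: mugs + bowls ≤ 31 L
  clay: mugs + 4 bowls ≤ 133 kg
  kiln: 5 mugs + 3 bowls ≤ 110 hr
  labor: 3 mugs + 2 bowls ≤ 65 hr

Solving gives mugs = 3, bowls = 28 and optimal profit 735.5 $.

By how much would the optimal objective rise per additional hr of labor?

Binding: glaze and labor. Non-binding: clay (18 unused), kiln (11 unused).
Since clay, kiln are not tight, their duals are 0.
Dual feasibility on the basic columns requires 1·y_glaze + 3·y_labor = 30.5, 1·y_glaze + 2·y_labor = 23.
→ y_glaze = 8 and y_labor = 7.5.
Shadow price of labor = 7.5.

7.5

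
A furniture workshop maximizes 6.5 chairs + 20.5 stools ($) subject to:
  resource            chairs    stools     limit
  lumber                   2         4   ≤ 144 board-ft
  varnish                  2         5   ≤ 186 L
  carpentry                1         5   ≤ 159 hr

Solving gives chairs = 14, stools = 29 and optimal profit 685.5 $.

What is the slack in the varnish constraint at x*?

13

varnish used = 2·14 + 5·29 = 173; slack = 186 − 173 = 13.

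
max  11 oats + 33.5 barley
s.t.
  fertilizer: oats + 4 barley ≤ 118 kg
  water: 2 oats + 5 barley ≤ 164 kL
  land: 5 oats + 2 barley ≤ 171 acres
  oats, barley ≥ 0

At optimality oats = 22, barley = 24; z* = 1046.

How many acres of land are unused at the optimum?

land used = 5·22 + 2·24 = 158; slack = 171 − 158 = 13.

13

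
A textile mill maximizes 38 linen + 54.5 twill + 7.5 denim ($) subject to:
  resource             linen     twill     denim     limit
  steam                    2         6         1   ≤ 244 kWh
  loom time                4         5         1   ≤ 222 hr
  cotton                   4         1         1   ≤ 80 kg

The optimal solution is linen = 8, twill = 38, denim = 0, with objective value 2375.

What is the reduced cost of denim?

-3

At the optimum: steam uses 244 of 244 (binding); loom time uses 222 of 222 (binding); cotton uses 70 of 80 (slack = 10).
By complementary slackness, y = 0 for the non-binding constraint.
Dual feasibility on the basic columns requires 2·y_steam + 4·y_loom time = 38, 6·y_steam + 5·y_loom time = 54.5.
Solving: y_steam = 2, y_loom time = 8.5.
Reduced cost of denim: c₃ − yᵀa₃ = 7.5 − (2·1 + 8.5·1) = 7.5 − 10.5 = -3.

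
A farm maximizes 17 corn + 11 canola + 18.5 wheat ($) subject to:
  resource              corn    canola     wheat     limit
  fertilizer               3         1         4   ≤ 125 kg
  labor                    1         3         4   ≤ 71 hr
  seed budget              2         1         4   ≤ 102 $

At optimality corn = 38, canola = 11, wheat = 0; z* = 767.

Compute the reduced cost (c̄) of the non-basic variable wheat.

Binding: fertilizer and labor. Non-binding: seed budget (15 unused).
Since seed budget is not tight, its dual is 0.
From A_Bᵀ y = c: 3·y_fertilizer + 1·y_labor = 17; 1·y_fertilizer + 3·y_labor = 11.
→ y_fertilizer = 5 and y_labor = 2.
Reduced cost of wheat: c₃ − yᵀa₃ = 18.5 − (5·4 + 2·4) = 18.5 − 28 = -9.5.

-9.5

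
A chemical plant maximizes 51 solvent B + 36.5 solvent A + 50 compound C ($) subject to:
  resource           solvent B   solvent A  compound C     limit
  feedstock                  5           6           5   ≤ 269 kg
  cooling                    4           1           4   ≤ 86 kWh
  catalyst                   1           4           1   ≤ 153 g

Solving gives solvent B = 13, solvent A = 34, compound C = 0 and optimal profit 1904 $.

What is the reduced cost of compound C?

Check each constraint at x*: feedstock 269/269 (tight); cooling 86/86 (tight); catalyst 149/153 (slack 4).
Since catalyst is not tight, its dual is 0.
From A_Bᵀ y = c: 5·y_feedstock + 4·y_cooling = 51; 6·y_feedstock + 1·y_cooling = 36.5.
→ y_feedstock = 5 and y_cooling = 6.5.
Reduced cost of compound C: c₃ − yᵀa₃ = 50 − (5·5 + 6.5·4) = 50 − 51 = -1.

-1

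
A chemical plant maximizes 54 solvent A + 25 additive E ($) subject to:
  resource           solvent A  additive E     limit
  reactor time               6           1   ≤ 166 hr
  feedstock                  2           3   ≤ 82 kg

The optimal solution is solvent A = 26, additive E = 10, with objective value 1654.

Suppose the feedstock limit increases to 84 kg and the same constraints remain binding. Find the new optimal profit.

Check each constraint at x*: reactor time 166/166 (tight); feedstock 82/82 (tight).
Dual feasibility on the basic columns requires 6·y_reactor time + 2·y_feedstock = 54, 1·y_reactor time + 3·y_feedstock = 25.
Solving: y_reactor time = 7, y_feedstock = 6.
Δz = y_feedstock·Δb = 6 × (2) = 12, so new z* = 1654 + 12 = 1666.

1666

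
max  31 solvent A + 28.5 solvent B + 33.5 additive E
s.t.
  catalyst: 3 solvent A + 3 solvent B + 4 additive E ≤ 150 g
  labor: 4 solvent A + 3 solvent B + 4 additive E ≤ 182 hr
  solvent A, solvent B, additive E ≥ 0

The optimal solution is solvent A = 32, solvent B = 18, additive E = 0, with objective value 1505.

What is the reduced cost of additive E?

-4.5

Both catalyst and labor are binding at x*.
Dual feasibility on the basic columns requires 3·y_catalyst + 4·y_labor = 31, 3·y_catalyst + 3·y_labor = 28.5.
→ y_catalyst = 7 and y_labor = 2.5.
Reduced cost of additive E: c₃ − yᵀa₃ = 33.5 − (7·4 + 2.5·4) = 33.5 − 38 = -4.5.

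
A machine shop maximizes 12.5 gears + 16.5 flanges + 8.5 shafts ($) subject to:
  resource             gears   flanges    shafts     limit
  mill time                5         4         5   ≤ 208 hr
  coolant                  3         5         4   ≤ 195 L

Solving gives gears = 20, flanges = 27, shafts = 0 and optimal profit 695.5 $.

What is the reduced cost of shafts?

Both mill time and coolant are binding at x*.
The binding rows give the dual system: 5·y_mill time + 3·y_coolant = 12.5 and 4·y_mill time + 5·y_coolant = 16.5.
This yields shadow prices y_mill time = 1, y_coolant = 2.5.
Reduced cost of shafts: c₃ − yᵀa₃ = 8.5 − (1·5 + 2.5·4) = 8.5 − 15 = -6.5.

-6.5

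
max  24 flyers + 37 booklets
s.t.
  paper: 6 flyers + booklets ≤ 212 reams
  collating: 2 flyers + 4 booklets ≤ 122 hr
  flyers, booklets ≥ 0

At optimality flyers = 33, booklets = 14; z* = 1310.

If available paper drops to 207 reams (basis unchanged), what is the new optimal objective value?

1305

At the optimum: paper uses 212 of 212 (binding); collating uses 122 of 122 (binding).
The binding rows give the dual system: 6·y_paper + 2·y_collating = 24 and 1·y_paper + 4·y_collating = 37.
Solving: y_paper = 1, y_collating = 9.
Δz = y_paper·Δb = 1 × (-5) = -5, so new z* = 1310 − 5 = 1305.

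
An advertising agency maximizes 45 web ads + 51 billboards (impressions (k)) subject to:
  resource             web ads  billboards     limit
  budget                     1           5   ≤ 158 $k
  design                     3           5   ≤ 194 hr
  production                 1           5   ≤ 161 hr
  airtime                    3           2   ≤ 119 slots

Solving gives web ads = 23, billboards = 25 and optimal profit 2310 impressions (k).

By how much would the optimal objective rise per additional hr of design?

7

At the optimum: budget uses 148 of 158 (slack = 10); design uses 194 of 194 (binding); production uses 148 of 161 (slack = 13); airtime uses 119 of 119 (binding).
Slack constraints have shadow price 0 (complementary slackness).
From A_Bᵀ y = c: 3·y_design + 3·y_airtime = 45; 5·y_design + 2·y_airtime = 51.
Solving: y_design = 7, y_airtime = 8.
Shadow price of design = 7.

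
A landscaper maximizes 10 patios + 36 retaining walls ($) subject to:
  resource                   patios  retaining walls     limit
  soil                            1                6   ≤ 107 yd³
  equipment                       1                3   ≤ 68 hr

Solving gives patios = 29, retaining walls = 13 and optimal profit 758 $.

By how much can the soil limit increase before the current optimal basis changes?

29

Binding constraints: soil, equipment. The basis is B = [[1,6],[1,3]] with det -3.
Per unit increase in soil, x* moves by d = (-1, 0.3333).
The basis stays optimal until patios reaches 0; allowable increase = 29 yd³.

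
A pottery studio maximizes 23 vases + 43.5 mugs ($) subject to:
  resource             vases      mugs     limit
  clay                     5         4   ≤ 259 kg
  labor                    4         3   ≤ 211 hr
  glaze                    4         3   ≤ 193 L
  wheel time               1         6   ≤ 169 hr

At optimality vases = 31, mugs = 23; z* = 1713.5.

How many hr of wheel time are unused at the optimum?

0

wheel time used = 1·31 + 6·23 = 169; slack = 169 − 169 = 0.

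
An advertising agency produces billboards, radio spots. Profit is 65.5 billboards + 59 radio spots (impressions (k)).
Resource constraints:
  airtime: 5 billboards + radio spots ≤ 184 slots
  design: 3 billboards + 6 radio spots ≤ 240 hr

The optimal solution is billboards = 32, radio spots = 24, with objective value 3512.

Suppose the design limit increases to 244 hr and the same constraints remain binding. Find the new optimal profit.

Both airtime and design are binding at x*.
The binding rows give the dual system: 5·y_airtime + 3·y_design = 65.5 and 1·y_airtime + 6·y_design = 59.
→ y_airtime = 8 and y_design = 8.5.
Δz = y_design·Δb = 8.5 × (4) = 34, so new z* = 3512 + 34 = 3546.

3546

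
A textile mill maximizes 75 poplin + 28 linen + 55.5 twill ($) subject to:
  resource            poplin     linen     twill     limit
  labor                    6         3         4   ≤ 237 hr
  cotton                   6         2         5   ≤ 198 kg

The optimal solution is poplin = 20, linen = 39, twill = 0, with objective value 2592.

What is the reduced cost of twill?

At the optimum: labor uses 237 of 237 (binding); cotton uses 198 of 198 (binding).
Dual feasibility on the basic columns requires 6·y_labor + 6·y_cotton = 75, 3·y_labor + 2·y_cotton = 28.
→ y_labor = 3 and y_cotton = 9.5.
Reduced cost of twill: c₃ − yᵀa₃ = 55.5 − (3·4 + 9.5·5) = 55.5 − 59.5 = -4.

-4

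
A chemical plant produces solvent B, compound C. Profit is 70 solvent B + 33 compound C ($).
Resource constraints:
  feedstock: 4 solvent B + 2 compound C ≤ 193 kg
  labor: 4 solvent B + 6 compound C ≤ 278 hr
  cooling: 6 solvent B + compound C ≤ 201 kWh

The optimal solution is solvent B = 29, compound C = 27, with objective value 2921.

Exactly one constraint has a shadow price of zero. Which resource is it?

feedstock: 170/193 (slack 23)
labor: 278/278 (binding)
cooling: 201/201 (binding)
By complementary slackness, a constraint with positive slack has shadow price 0 → feedstock.

feedstock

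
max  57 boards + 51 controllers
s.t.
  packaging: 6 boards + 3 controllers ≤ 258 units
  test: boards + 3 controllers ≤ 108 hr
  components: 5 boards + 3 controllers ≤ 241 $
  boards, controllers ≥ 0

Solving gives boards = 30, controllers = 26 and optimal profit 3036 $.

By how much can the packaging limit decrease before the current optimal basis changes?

150

Binding constraints: packaging, test. The basis is B = [[6,3],[1,3]] with det 15.
Per unit decrease in packaging, x* moves by d = (-0.2, 0.0667).
The basis stays optimal until boards reaches 0; allowable decrease = 150 units.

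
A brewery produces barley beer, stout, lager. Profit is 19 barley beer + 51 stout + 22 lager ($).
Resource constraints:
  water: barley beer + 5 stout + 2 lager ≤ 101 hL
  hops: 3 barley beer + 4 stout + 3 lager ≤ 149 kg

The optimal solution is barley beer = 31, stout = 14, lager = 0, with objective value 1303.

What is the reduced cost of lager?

-4

At the optimum: water uses 101 of 101 (binding); hops uses 149 of 149 (binding).
The binding rows give the dual system: 1·y_water + 3·y_hops = 19 and 5·y_water + 4·y_hops = 51.
→ y_water = 7 and y_hops = 4.
Reduced cost of lager: c₃ − yᵀa₃ = 22 − (7·2 + 4·3) = 22 − 26 = -4.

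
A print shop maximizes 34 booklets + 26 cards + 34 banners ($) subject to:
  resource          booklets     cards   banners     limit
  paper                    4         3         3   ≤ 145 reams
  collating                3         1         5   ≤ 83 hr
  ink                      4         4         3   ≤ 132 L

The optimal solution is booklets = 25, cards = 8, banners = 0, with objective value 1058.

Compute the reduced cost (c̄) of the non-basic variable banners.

-2.5

At the optimum: paper uses 124 of 145 (slack = 21); collating uses 83 of 83 (binding); ink uses 132 of 132 (binding).
Slack constraints have shadow price 0 (complementary slackness).
The binding rows give the dual system: 3·y_collating + 4·y_ink = 34 and 1·y_collating + 4·y_ink = 26.
This yields shadow prices y_collating = 4, y_ink = 5.5.
Reduced cost of banners: c₃ − yᵀa₃ = 34 − (4·5 + 5.5·3) = 34 − 36.5 = -2.5.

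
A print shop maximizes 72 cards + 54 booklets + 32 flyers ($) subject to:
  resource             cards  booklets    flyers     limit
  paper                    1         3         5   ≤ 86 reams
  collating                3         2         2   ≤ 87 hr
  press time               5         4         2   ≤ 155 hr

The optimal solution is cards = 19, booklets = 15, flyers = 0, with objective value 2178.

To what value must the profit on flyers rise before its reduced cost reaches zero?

36

Check each constraint at x*: paper 64/86 (slack 22); collating 87/87 (tight); press time 155/155 (tight).
Since paper is not tight, its dual is 0.
From A_Bᵀ y = c: 3·y_collating + 5·y_press time = 72; 2·y_collating + 4·y_press time = 54.
Solving: y_collating = 9, y_press time = 9.
flyers enters the basis when its profit ≥ yᵀa₃ = 9·2 + 9·2 = 36.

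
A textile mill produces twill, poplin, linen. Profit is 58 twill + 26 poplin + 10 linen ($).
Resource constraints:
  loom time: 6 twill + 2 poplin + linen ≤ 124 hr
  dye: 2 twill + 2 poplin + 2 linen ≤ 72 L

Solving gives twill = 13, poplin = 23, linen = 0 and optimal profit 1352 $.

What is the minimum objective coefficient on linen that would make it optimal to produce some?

18

Check each constraint at x*: loom time 124/124 (tight); dye 72/72 (tight).
From A_Bᵀ y = c: 6·y_loom time + 2·y_dye = 58; 2·y_loom time + 2·y_dye = 26.
→ y_loom time = 8 and y_dye = 5.
linen enters the basis when its profit ≥ yᵀa₃ = 8·1 + 5·2 = 18.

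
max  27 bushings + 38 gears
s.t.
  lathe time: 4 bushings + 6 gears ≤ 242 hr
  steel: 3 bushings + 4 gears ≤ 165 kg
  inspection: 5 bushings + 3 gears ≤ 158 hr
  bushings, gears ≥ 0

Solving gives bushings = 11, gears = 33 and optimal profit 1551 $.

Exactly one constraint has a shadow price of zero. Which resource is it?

inspection

lathe time: 242/242 (binding)
steel: 165/165 (binding)
inspection: 154/158 (slack 4)
By complementary slackness, a constraint with positive slack has shadow price 0 → inspection.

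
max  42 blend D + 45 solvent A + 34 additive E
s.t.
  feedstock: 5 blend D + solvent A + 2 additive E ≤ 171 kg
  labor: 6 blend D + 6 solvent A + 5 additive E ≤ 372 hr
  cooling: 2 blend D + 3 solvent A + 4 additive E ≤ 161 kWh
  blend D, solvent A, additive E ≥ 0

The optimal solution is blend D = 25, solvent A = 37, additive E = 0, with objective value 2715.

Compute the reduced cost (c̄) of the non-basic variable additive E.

Check each constraint at x*: feedstock 162/171 (slack 9); labor 372/372 (tight); cooling 161/161 (tight).
Slack constraints have shadow price 0 (complementary slackness).
From A_Bᵀ y = c: 6·y_labor + 2·y_cooling = 42; 6·y_labor + 3·y_cooling = 45.
→ y_labor = 6 and y_cooling = 3.
Reduced cost of additive E: c₃ − yᵀa₃ = 34 − (6·5 + 3·4) = 34 − 42 = -8.

-8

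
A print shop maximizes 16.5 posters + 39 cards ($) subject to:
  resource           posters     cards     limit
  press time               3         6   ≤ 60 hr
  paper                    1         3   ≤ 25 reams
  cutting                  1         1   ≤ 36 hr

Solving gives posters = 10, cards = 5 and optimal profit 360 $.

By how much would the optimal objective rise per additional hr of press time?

Check each constraint at x*: press time 60/60 (tight); paper 25/25 (tight); cutting 15/36 (slack 21).
Since cutting is not tight, its dual is 0.
Dual feasibility on the basic columns requires 3·y_press time + 1·y_paper = 16.5, 6·y_press time + 3·y_paper = 39.
Solving: y_press time = 3.5, y_paper = 6.
Shadow price of press time = 3.5.

3.5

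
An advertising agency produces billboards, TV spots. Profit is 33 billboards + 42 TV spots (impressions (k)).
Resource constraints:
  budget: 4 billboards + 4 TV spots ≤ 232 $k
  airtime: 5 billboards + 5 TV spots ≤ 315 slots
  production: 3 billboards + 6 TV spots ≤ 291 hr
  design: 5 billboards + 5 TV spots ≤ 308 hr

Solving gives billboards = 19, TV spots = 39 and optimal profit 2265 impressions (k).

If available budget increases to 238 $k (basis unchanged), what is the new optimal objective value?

Binding: budget and production. Non-binding: airtime (25 unused), design (18 unused).
Since airtime, design are not tight, their duals are 0.
Dual feasibility on the basic columns requires 4·y_budget + 3·y_production = 33, 4·y_budget + 6·y_production = 42.
This yields shadow prices y_budget = 6, y_production = 3.
Δz = y_budget·Δb = 6 × (6) = 36, so new z* = 2265 + 36 = 2301.

2301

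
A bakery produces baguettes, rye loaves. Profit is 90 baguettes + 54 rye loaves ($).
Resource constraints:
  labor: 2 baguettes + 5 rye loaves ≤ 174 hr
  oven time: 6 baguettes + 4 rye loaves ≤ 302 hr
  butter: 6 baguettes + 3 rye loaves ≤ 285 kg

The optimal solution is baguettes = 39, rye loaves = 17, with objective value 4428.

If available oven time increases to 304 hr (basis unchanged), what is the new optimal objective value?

4446

Check each constraint at x*: labor 163/174 (slack 11); oven time 302/302 (tight); butter 285/285 (tight).
By complementary slackness, y = 0 for the non-binding constraint.
Dual feasibility on the basic columns requires 6·y_oven time + 6·y_butter = 90, 4·y_oven time + 3·y_butter = 54.
Solving: y_oven time = 9, y_butter = 6.
Δz = y_oven time·Δb = 9 × (2) = 18, so new z* = 4428 + 18 = 4446.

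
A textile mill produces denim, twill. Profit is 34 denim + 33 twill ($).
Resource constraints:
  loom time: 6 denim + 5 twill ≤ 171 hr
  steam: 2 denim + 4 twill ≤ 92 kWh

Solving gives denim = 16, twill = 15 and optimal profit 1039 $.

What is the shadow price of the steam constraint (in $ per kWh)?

2

At the optimum: loom time uses 171 of 171 (binding); steam uses 92 of 92 (binding).
Dual feasibility on the basic columns requires 6·y_loom time + 2·y_steam = 34, 5·y_loom time + 4·y_steam = 33.
→ y_loom time = 5 and y_steam = 2.
Shadow price of steam = 2.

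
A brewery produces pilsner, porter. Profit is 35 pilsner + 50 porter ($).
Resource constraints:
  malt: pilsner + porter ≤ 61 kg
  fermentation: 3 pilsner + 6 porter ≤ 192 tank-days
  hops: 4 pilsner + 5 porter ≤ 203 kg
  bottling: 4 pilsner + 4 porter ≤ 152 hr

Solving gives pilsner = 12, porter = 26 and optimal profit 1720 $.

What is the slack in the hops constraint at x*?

hops used = 4·12 + 5·26 = 178; slack = 203 − 178 = 25.

25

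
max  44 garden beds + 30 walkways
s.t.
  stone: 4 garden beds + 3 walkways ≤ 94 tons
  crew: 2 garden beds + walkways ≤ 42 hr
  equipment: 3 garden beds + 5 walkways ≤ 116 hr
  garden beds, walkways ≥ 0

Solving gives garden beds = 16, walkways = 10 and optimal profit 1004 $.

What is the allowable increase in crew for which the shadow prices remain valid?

5

Binding constraints: stone, crew. The basis is B = [[4,3],[2,1]] with det -2.
Per unit increase in crew, x* moves by d = (1.5, -2).
The basis stays optimal until walkways reaches 0; allowable increase = 5 hr.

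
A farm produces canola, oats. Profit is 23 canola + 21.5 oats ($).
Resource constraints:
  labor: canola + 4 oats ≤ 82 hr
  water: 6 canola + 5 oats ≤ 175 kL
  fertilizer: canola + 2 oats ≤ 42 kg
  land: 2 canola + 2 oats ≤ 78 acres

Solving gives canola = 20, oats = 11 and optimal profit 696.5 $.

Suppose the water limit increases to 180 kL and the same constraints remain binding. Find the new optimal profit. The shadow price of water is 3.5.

Δb = 5, so new z* = 696.5 + (3.5)·(5) = 696.5 + 17.5 = 714.

714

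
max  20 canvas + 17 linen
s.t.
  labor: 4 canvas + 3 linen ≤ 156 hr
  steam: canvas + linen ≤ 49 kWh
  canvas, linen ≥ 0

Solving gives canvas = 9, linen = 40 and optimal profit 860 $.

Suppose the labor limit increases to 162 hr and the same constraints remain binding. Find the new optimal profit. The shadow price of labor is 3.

Δb = 6, so new z* = 860 + (3)·(6) = 860 + 18 = 878.

878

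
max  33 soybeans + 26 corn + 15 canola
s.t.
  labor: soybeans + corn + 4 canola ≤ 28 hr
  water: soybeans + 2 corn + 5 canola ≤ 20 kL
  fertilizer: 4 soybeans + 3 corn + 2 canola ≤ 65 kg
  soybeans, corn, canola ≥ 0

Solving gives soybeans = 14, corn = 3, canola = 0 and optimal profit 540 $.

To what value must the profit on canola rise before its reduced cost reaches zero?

At the optimum: labor uses 17 of 28 (slack = 11); water uses 20 of 20 (binding); fertilizer uses 65 of 65 (binding).
Slack constraints have shadow price 0 (complementary slackness).
The binding rows give the dual system: 1·y_water + 4·y_fertilizer = 33 and 2·y_water + 3·y_fertilizer = 26.
Solving: y_water = 1, y_fertilizer = 8.
canola enters the basis when its profit ≥ yᵀa₃ = 1·5 + 8·2 = 21.

21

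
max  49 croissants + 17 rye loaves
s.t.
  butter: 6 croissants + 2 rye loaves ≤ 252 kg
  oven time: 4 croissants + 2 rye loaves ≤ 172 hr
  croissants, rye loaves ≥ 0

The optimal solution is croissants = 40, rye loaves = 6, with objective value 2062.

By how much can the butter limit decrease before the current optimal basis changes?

80

Binding constraints: butter, oven time. The basis is B = [[6,2],[4,2]] with det 4.
Per unit decrease in butter, x* moves by d = (-0.5, 1).
The basis stays optimal until croissants reaches 0; allowable decrease = 80 kg.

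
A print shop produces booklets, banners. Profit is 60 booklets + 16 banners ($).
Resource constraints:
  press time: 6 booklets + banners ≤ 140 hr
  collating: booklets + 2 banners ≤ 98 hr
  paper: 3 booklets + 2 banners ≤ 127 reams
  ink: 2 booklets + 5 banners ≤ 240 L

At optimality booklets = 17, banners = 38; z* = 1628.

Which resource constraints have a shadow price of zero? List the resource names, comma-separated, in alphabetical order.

press time: 140/140 (binding)
collating: 93/98 (slack 5)
paper: 127/127 (binding)
ink: 224/240 (slack 16)
By complementary slackness, a constraint with positive slack has shadow price 0 → collating, ink.

collating, ink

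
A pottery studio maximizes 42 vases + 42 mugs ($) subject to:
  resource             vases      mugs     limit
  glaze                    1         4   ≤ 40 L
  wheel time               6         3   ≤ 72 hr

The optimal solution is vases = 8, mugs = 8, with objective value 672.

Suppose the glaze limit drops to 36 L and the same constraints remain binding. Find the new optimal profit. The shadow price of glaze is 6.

648

Δb = -4, so new z* = 672 + (6)·(-4) = 672 − 24 = 648.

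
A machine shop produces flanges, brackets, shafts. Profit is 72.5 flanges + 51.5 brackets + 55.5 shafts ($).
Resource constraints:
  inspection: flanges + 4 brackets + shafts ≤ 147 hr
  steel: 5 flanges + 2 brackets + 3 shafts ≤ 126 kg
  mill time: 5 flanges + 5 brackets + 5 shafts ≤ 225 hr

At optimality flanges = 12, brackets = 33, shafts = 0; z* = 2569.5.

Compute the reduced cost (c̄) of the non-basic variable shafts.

-3

At the optimum: inspection uses 144 of 147 (slack = 3); steel uses 126 of 126 (binding); mill time uses 225 of 225 (binding).
Since inspection is not tight, its dual is 0.
Dual feasibility on the basic columns requires 5·y_steel + 5·y_mill time = 72.5, 2·y_steel + 5·y_mill time = 51.5.
→ y_steel = 7 and y_mill time = 7.5.
Reduced cost of shafts: c₃ − yᵀa₃ = 55.5 − (7·3 + 7.5·5) = 55.5 − 58.5 = -3.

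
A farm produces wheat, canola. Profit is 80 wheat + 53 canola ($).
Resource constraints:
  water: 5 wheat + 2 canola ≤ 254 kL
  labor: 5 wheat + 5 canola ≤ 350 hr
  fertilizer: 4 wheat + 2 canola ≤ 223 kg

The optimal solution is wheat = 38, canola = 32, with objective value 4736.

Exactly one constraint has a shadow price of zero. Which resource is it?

fertilizer

water: 254/254 (binding)
labor: 350/350 (binding)
fertilizer: 216/223 (slack 7)
By complementary slackness, a constraint with positive slack has shadow price 0 → fertilizer.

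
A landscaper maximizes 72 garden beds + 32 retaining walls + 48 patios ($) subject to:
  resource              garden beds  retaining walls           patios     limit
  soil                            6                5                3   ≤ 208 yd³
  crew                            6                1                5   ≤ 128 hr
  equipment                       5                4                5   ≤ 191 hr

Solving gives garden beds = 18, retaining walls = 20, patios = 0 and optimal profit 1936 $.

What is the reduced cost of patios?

-2

Binding: soil and crew. Non-binding: equipment (21 unused).
Since equipment is not tight, its dual is 0.
Dual feasibility on the basic columns requires 6·y_soil + 6·y_crew = 72, 5·y_soil + 1·y_crew = 32.
→ y_soil = 5 and y_crew = 7.
Reduced cost of patios: c₃ − yᵀa₃ = 48 − (5·3 + 7·5) = 48 − 50 = -2.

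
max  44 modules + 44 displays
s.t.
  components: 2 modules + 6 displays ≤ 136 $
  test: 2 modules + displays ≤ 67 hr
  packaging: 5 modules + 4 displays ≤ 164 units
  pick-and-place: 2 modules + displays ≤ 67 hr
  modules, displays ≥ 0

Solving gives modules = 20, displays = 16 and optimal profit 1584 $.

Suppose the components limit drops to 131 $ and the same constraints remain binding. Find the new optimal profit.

Check each constraint at x*: components 136/136 (tight); test 56/67 (slack 11); packaging 164/164 (tight); pick-and-place 56/67 (slack 11).
Slack constraints have shadow price 0 (complementary slackness).
The binding rows give the dual system: 2·y_components + 5·y_packaging = 44 and 6·y_components + 4·y_packaging = 44.
Solving: y_components = 2, y_packaging = 8.
Δz = y_components·Δb = 2 × (-5) = -10, so new z* = 1584 − 10 = 1574.

1574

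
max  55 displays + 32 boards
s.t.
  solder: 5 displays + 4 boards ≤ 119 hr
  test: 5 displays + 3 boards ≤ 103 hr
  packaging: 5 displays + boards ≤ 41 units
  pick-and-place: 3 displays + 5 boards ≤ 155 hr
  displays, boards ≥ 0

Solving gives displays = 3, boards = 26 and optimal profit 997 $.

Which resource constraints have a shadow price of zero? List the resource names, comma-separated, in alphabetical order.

solder: 119/119 (binding)
test: 93/103 (slack 10)
packaging: 41/41 (binding)
pick-and-place: 139/155 (slack 16)
By complementary slackness, a constraint with positive slack has shadow price 0 → pick-and-place, test.

pick-and-place, test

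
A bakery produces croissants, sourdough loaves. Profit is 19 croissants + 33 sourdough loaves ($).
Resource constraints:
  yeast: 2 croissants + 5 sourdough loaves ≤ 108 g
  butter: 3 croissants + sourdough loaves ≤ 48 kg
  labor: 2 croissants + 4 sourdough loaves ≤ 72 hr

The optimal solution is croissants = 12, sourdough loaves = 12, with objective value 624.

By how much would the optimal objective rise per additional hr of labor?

Binding: butter and labor. Non-binding: yeast (24 unused).
Since yeast is not tight, its dual is 0.
From A_Bᵀ y = c: 3·y_butter + 2·y_labor = 19; 1·y_butter + 4·y_labor = 33.
Solving: y_butter = 1, y_labor = 8.
Shadow price of labor = 8.

8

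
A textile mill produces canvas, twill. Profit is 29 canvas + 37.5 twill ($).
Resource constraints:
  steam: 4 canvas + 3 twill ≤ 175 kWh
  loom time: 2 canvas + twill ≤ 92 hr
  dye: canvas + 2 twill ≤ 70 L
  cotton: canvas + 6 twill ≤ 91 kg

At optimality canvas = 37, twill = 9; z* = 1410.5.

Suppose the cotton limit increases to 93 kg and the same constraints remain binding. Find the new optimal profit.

At the optimum: steam uses 175 of 175 (binding); loom time uses 83 of 92 (slack = 9); dye uses 55 of 70 (slack = 15); cotton uses 91 of 91 (binding).
Slack constraints have shadow price 0 (complementary slackness).
From A_Bᵀ y = c: 4·y_steam + 1·y_cotton = 29; 3·y_steam + 6·y_cotton = 37.5.
This yields shadow prices y_steam = 6.5, y_cotton = 3.
Δz = y_cotton·Δb = 3 × (2) = 6, so new z* = 1410.5 + 6 = 1416.5.

1416.5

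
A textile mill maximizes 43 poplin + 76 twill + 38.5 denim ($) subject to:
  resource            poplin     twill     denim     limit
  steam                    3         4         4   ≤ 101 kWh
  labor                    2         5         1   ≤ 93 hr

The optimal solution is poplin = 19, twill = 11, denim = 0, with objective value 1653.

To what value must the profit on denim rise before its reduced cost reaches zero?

At the optimum: steam uses 101 of 101 (binding); labor uses 93 of 93 (binding).
From A_Bᵀ y = c: 3·y_steam + 2·y_labor = 43; 4·y_steam + 5·y_labor = 76.
→ y_steam = 9 and y_labor = 8.
denim enters the basis when its profit ≥ yᵀa₃ = 9·4 + 8·1 = 44.

44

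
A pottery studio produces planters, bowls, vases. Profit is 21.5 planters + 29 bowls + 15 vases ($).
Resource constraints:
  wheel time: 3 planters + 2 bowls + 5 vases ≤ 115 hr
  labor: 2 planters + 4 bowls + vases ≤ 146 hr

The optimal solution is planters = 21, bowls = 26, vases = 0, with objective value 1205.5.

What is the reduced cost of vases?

-8

At the optimum: wheel time uses 115 of 115 (binding); labor uses 146 of 146 (binding).
From A_Bᵀ y = c: 3·y_wheel time + 2·y_labor = 21.5; 2·y_wheel time + 4·y_labor = 29.
→ y_wheel time = 3.5 and y_labor = 5.5.
Reduced cost of vases: c₃ − yᵀa₃ = 15 − (3.5·5 + 5.5·1) = 15 − 23 = -8.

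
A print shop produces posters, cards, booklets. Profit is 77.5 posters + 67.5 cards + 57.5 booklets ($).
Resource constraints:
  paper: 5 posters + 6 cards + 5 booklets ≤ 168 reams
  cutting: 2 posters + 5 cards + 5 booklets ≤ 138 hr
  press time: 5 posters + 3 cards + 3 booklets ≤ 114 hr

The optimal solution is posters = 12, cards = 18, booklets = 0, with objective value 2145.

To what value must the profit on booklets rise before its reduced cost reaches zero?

Check each constraint at x*: paper 168/168 (tight); cutting 114/138 (slack 24); press time 114/114 (tight).
By complementary slackness, y = 0 for the non-binding constraint.
Dual feasibility on the basic columns requires 5·y_paper + 5·y_press time = 77.5, 6·y_paper + 3·y_press time = 67.5.
Solving: y_paper = 7, y_press time = 8.5.
booklets enters the basis when its profit ≥ yᵀa₃ = 7·5 + 8.5·3 = 60.5.

60.5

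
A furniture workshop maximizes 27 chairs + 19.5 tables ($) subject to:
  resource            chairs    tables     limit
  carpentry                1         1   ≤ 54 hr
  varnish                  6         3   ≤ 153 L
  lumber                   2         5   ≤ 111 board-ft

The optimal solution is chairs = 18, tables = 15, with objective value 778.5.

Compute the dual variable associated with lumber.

At the optimum: carpentry uses 33 of 54 (slack = 21); varnish uses 153 of 153 (binding); lumber uses 111 of 111 (binding).
Since carpentry is not tight, its dual is 0.
Dual feasibility on the basic columns requires 6·y_varnish + 2·y_lumber = 27, 3·y_varnish + 5·y_lumber = 19.5.
Solving: y_varnish = 4, y_lumber = 1.5.
Shadow price of lumber = 1.5.

1.5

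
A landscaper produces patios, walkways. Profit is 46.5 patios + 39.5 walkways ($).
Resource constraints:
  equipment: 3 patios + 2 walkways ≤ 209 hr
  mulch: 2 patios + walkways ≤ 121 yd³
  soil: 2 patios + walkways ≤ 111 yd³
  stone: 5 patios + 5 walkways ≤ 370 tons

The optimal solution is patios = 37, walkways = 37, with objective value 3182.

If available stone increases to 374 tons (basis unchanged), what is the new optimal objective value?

3208

Check each constraint at x*: equipment 185/209 (slack 24); mulch 111/121 (slack 10); soil 111/111 (tight); stone 370/370 (tight).
By complementary slackness, y = 0 for the non-binding constraints.
From A_Bᵀ y = c: 2·y_soil + 5·y_stone = 46.5; 1·y_soil + 5·y_stone = 39.5.
Solving: y_soil = 7, y_stone = 6.5.
Δz = y_stone·Δb = 6.5 × (4) = 26, so new z* = 3182 + 26 = 3208.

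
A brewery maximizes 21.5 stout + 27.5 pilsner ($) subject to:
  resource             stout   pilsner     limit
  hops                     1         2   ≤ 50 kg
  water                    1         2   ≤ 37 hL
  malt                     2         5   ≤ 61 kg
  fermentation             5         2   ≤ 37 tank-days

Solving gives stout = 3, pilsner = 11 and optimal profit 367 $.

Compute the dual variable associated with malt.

4.5

Binding: malt and fermentation. Non-binding: hops (25 unused), water (12 unused).
Slack constraints have shadow price 0 (complementary slackness).
The binding rows give the dual system: 2·y_malt + 5·y_fermentation = 21.5 and 5·y_malt + 2·y_fermentation = 27.5.
This yields shadow prices y_malt = 4.5, y_fermentation = 2.5.
Shadow price of malt = 4.5.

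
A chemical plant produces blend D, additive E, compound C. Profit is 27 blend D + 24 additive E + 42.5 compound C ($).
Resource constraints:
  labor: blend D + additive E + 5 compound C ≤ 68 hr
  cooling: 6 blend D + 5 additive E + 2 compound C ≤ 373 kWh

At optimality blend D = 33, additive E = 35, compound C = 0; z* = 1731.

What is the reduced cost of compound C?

Check each constraint at x*: labor 68/68 (tight); cooling 373/373 (tight).
From A_Bᵀ y = c: 1·y_labor + 6·y_cooling = 27; 1·y_labor + 5·y_cooling = 24.
→ y_labor = 9 and y_cooling = 3.
Reduced cost of compound C: c₃ − yᵀa₃ = 42.5 − (9·5 + 3·2) = 42.5 − 51 = -8.5.

-8.5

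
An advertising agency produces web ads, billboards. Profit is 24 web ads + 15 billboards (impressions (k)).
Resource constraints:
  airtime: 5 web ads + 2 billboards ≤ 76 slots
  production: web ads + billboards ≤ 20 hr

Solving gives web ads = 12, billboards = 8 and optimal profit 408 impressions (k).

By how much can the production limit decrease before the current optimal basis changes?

Binding constraints: airtime, production. The basis is B = [[5,2],[1,1]] with det 3.
Per unit decrease in production, x* moves by d = (0.6667, -1.6667).
The basis stays optimal until billboards reaches 0; allowable decrease = 4.8 hr.

4.8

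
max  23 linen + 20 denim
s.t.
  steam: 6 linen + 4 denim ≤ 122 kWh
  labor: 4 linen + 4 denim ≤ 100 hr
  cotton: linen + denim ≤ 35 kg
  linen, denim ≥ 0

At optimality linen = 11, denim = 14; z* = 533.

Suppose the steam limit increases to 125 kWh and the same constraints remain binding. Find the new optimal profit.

537.5

At the optimum: steam uses 122 of 122 (binding); labor uses 100 of 100 (binding); cotton uses 25 of 35 (slack = 10).
Since cotton is not tight, its dual is 0.
Dual feasibility on the basic columns requires 6·y_steam + 4·y_labor = 23, 4·y_steam + 4·y_labor = 20.
Solving: y_steam = 1.5, y_labor = 3.5.
Δz = y_steam·Δb = 1.5 × (3) = 4.5, so new z* = 533 + 4.5 = 537.5.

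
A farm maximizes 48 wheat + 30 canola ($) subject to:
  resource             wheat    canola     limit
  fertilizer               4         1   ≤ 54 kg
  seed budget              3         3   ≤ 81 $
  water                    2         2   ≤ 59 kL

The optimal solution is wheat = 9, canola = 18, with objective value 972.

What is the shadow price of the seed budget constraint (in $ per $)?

8

Binding: fertilizer and seed budget. Non-binding: water (5 unused).
By complementary slackness, y = 0 for the non-binding constraint.
Dual feasibility on the basic columns requires 4·y_fertilizer + 3·y_seed budget = 48, 1·y_fertilizer + 3·y_seed budget = 30.
Solving: y_fertilizer = 6, y_seed budget = 8.
Shadow price of seed budget = 8.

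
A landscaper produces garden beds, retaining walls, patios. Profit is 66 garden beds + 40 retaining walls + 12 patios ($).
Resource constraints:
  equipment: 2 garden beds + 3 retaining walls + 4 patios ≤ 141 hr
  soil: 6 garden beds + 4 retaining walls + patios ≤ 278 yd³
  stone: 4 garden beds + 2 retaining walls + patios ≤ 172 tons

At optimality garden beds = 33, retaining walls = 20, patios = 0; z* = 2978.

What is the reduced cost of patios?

-1

Check each constraint at x*: equipment 126/141 (slack 15); soil 278/278 (tight); stone 172/172 (tight).
By complementary slackness, y = 0 for the non-binding constraint.
The binding rows give the dual system: 6·y_soil + 4·y_stone = 66 and 4·y_soil + 2·y_stone = 40.
This yields shadow prices y_soil = 7, y_stone = 6.
Reduced cost of patios: c₃ − yᵀa₃ = 12 − (7·1 + 6·1) = 12 − 13 = -1.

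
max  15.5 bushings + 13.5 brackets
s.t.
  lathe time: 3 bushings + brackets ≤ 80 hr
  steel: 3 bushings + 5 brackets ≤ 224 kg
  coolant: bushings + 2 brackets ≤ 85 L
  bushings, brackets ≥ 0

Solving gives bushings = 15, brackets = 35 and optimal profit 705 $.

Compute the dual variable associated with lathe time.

3.5

At the optimum: lathe time uses 80 of 80 (binding); steel uses 220 of 224 (slack = 4); coolant uses 85 of 85 (binding).
By complementary slackness, y = 0 for the non-binding constraint.
The binding rows give the dual system: 3·y_lathe time + 1·y_coolant = 15.5 and 1·y_lathe time + 2·y_coolant = 13.5.
→ y_lathe time = 3.5 and y_coolant = 5.
Shadow price of lathe time = 3.5.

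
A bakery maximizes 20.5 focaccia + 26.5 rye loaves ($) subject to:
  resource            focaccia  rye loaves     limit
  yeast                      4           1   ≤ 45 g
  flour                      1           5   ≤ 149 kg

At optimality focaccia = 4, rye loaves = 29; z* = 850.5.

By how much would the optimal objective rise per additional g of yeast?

At the optimum: yeast uses 45 of 45 (binding); flour uses 149 of 149 (binding).
The binding rows give the dual system: 4·y_yeast + 1·y_flour = 20.5 and 1·y_yeast + 5·y_flour = 26.5.
→ y_yeast = 4 and y_flour = 4.5.
Shadow price of yeast = 4.

4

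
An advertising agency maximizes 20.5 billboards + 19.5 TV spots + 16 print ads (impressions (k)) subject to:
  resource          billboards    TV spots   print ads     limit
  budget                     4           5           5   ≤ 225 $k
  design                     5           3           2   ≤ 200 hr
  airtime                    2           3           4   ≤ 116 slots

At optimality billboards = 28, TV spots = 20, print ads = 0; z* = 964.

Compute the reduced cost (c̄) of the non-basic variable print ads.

-5

Binding: design and airtime. Non-binding: budget (13 unused).
Since budget is not tight, its dual is 0.
Dual feasibility on the basic columns requires 5·y_design + 2·y_airtime = 20.5, 3·y_design + 3·y_airtime = 19.5.
This yields shadow prices y_design = 2.5, y_airtime = 4.
Reduced cost of print ads: c₃ − yᵀa₃ = 16 − (2.5·2 + 4·4) = 16 − 21 = -5.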